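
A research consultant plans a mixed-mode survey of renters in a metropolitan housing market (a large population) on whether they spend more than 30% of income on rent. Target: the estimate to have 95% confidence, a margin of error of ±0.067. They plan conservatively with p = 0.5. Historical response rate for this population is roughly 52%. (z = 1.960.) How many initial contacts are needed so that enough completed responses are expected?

412

Completed interviews needed: n₀ = 1.960² × 0.2500 / 0.067² ≈ 213.95 → 214.
At a 52% response rate, contacts needed = 214 / 0.52 ≈ 411.54 → 412.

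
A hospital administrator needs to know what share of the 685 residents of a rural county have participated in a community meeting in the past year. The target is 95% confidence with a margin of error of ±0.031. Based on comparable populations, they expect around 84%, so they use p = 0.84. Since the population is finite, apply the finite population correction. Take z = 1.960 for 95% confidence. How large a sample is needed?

Unadjusted: n₀ = 1.960² × 0.84 × 0.16 / 0.031² ≈ 537.26, so n₀ = 538.
Finite population correction with N = 685: n = n₀ / (1 + (n₀−1)/N) = 538 / (1 + 537/685) = 538 / 1.7839 ≈ 301.58.
Rounding up, n = 302.

302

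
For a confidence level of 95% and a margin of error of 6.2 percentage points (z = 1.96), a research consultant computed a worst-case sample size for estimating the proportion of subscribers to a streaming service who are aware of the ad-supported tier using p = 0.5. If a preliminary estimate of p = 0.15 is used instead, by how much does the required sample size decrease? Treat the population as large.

Conservative (p = 0.5): n = 1.96² × 0.25 / 0.062² ≈ 249.84 → 250.
Using p = 0.15: p(1−p) = 0.1275, so n = 1.96² × 0.1275 / 0.062² ≈ 127.42 → 128.
Reduction: 250 − 128 = 122.

122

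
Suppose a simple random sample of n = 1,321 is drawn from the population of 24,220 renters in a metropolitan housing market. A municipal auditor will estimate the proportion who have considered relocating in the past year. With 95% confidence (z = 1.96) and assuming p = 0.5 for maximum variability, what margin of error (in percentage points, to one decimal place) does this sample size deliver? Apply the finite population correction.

2.6

Finite-population factor: (N−n)/(N−1) = (24220−1321)/(24220−1) = 0.9455.
SE(p̂) = √[p(1−p)/n · (N−n)/(N−1)] = √[0.2500/1321 × 0.9455] = 0.01338.
E = z × SE = 1.96 × 0.01338 = 0.02622 ≈ 2.6 percentage points.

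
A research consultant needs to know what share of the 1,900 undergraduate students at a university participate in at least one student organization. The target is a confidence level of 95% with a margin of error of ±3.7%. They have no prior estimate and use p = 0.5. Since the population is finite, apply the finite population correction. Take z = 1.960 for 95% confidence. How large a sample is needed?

513

Unadjusted: n₀ = 1.960² × 0.50 × 0.50 / 0.037² ≈ 701.53, so n₀ = 702.
Finite population correction with N = 1,900: n = n₀ / (1 + (n₀−1)/N) = 702 / (1 + 701/1900) = 702 / 1.3689 ≈ 512.80.
Rounding up, n = 513.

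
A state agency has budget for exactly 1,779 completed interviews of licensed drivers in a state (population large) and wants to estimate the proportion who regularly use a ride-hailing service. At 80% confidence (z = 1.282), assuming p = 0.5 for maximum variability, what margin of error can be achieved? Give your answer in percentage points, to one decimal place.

1.5

SE(p̂) = √[p(1−p)/n] = √[0.2500/1779] = 0.01185.
E = z × SE = 1.282 × 0.01185 = 0.01520, or 1.5 percentage points.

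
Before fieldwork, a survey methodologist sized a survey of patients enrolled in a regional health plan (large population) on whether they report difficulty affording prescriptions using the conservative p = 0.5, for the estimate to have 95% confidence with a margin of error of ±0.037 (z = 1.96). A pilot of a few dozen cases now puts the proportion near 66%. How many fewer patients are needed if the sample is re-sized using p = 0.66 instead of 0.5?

72

Conservative (p = 0.5): n = 1.96² × 0.25 / 0.037² ≈ 701.53 → 702.
Using p = 0.66: p(1−p) = 0.2244, so n = 1.96² × 0.2244 / 0.037² ≈ 629.70 → 630.
Reduction: 702 − 630 = 72.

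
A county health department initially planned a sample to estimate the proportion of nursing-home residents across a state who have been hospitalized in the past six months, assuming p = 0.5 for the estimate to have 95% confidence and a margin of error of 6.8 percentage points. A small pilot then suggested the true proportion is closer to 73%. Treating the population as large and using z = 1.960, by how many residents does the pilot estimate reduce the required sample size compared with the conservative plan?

44

Conservative (p = 0.5): n = 1.960² × 0.25 / 0.068² ≈ 207.70 → 208.
Using p = 0.73: p(1−p) = 0.1971, so n = 1.960² × 0.1971 / 0.068² ≈ 163.75 → 164.
Reduction: 208 − 164 = 44.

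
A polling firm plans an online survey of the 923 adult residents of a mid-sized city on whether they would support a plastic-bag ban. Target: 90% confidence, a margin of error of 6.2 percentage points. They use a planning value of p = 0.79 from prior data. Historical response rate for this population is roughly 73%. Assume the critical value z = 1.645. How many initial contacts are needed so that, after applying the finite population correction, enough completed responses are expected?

143

Completed interviews needed (unadjusted): n₀ = 1.645² × 0.1659 / 0.062² ≈ 116.79 → 117.
FPC for N = 923: n = 117 / (1 + 116/923) = 117 / 1.1257 ≈ 103.94 → 104.
At a 73% response rate, contacts needed = 104 / 0.73 ≈ 142.47 → 143.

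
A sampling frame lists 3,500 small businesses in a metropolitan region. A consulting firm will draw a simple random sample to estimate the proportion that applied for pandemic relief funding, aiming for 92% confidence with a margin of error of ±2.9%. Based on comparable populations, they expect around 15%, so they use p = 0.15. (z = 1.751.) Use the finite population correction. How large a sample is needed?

Unadjusted: n₀ = 1.751² × 0.15 × 0.85 / 0.029² ≈ 464.82, so n₀ = 465.
Finite population correction with N = 3,500: n = n₀ / (1 + (n₀−1)/N) = 465 / (1 + 464/3500) = 465 / 1.1326 ≈ 410.57.
Rounding up, n = 411.

411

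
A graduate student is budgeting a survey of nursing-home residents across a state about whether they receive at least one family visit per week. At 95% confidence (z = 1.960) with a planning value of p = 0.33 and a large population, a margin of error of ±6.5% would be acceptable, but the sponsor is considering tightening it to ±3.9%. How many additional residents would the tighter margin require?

357

At ±6.5%: n = 1.960² × 0.2211 / 0.065² ≈ 201.04 → 202.
At ±3.9%: n = 1.960² × 0.2211 / 0.039² ≈ 558.43 → 559.
Additional respondents: 559 − 202 = 357.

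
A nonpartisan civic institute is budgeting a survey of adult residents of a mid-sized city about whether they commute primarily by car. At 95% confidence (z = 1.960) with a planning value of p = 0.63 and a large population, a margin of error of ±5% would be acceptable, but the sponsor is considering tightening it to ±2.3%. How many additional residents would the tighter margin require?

At ±5%: n = 1.960² × 0.2331 / 0.050² ≈ 358.19 → 359.
At ±2.3%: n = 1.960² × 0.2331 / 0.023² ≈ 1692.77 → 1693.
Additional respondents: 1693 − 359 = 1334.

1334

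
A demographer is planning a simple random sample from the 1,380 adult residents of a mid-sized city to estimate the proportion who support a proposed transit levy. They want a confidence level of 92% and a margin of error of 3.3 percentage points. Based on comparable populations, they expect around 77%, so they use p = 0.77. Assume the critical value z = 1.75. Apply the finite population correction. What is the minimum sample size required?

Unadjusted: n₀ = 1.75² × 0.77 × 0.23 / 0.033² ≈ 498.04, so n₀ = 499.
Finite population correction with N = 1,380: n = n₀ / (1 + (n₀−1)/N) = 499 / (1 + 498/1380) = 499 / 1.3609 ≈ 366.68.
Rounding up, n = 367.

367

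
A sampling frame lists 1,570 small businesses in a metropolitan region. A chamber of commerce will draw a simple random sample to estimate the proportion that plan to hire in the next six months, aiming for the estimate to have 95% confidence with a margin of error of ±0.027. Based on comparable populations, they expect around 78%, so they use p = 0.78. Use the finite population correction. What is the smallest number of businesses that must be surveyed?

575

For 95% confidence, z = 1.960.
Unadjusted: n₀ = 1.960² × 0.78 × 0.22 / 0.027² ≈ 904.28, so n₀ = 905.
Finite population correction with N = 1,570: n = n₀ / (1 + (n₀−1)/N) = 905 / (1 + 904/1570) = 905 / 1.5758 ≈ 574.31.
Rounding up, n = 575.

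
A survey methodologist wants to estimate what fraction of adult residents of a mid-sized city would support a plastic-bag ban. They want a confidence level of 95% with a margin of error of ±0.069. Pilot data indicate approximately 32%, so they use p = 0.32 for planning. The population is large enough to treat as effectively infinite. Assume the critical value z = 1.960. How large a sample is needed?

176

With p = 0.32, p(1−p) = 0.2176.
n = z²·p(1−p)/E² = 1.960² × 0.2176 / 0.069² = 3.8416 × 0.2176 / 0.004761 ≈ 175.58.
Rounding up gives n = 176.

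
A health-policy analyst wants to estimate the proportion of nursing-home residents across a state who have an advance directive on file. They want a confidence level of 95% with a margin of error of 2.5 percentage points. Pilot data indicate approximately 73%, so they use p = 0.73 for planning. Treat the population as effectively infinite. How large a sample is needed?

For 95% confidence, z = 1.960.
With p = 0.73, p(1−p) = 0.1971.
n = z²·p(1−p)/E² = 1.960² × 0.1971 / 0.025² = 3.8416 × 0.1971 / 0.000625 ≈ 1211.49.
Rounding up gives n = 1212.

1212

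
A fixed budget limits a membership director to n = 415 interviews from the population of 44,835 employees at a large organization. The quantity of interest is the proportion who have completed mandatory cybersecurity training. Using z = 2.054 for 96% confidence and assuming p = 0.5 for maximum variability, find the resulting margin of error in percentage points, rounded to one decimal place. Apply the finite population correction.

Finite-population factor: (N−n)/(N−1) = (44835−415)/(44835−1) = 0.9908.
SE(p̂) = √[p(1−p)/n · (N−n)/(N−1)] = √[0.2500/415 × 0.9908] = 0.02443.
E = z × SE = 2.054 × 0.02443 = 0.05018 ≈ 5.0 percentage points.

5.0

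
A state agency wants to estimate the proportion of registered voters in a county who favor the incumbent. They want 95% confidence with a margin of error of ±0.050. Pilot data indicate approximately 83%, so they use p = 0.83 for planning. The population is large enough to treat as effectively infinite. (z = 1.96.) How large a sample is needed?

With p = 0.83, p(1−p) = 0.1411.
n = z²·p(1−p)/E² = 1.96² × 0.1411 / 0.050² = 3.8416 × 0.1411 / 0.002500 ≈ 216.82.
Rounding up gives n = 217.

217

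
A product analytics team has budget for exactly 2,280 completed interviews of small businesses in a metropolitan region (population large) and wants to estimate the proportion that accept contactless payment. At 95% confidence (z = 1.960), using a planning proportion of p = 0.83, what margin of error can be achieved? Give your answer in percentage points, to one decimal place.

SE(p̂) = √[p(1−p)/n] = √[0.1411/2280] = 0.00787.
E = z × SE = 1.960 × 0.00787 = 0.01542, or 1.5 percentage points.

1.5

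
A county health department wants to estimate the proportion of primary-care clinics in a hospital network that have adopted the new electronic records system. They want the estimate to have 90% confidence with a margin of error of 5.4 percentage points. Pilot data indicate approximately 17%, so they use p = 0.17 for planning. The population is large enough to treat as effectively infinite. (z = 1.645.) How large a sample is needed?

131

With p = 0.17, p(1−p) = 0.1411.
n = z²·p(1−p)/E² = 1.645² × 0.1411 / 0.054² = 2.7060 × 0.1411 / 0.002916 ≈ 130.94.
Rounding up gives n = 131.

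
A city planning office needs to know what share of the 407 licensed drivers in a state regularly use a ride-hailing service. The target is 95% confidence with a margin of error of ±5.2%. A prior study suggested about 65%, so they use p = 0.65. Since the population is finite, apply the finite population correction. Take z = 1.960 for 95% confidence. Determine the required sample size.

Unadjusted: n₀ = 1.960² × 0.65 × 0.35 / 0.052² ≈ 323.21, so n₀ = 324.
Finite population correction with N = 407: n = n₀ / (1 + (n₀−1)/N) = 324 / (1 + 323/407) = 324 / 1.7936 ≈ 180.64.
Rounding up, n = 181.

181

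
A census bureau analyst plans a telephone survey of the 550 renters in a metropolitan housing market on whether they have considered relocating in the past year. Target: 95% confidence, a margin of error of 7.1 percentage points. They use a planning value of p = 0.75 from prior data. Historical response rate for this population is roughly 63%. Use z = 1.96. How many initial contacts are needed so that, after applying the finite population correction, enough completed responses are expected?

Completed interviews needed (unadjusted): n₀ = 1.96² × 0.1875 / 0.071² ≈ 142.89 → 143.
FPC for N = 550: n = 143 / (1 + 142/550) = 143 / 1.2582 ≈ 113.66 → 114.
At a 63% response rate, contacts needed = 114 / 0.63 ≈ 180.95 → 181.

181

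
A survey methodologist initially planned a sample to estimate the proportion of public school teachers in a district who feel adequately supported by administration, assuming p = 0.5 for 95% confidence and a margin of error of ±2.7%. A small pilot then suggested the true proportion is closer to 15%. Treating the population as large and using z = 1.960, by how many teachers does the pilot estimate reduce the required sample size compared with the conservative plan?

Conservative (p = 0.5): n = 1.960² × 0.25 / 0.027² ≈ 1317.42 → 1318.
Using p = 0.15: p(1−p) = 0.1275, so n = 1.960² × 0.1275 / 0.027² ≈ 671.88 → 672.
Reduction: 1318 − 672 = 646.

646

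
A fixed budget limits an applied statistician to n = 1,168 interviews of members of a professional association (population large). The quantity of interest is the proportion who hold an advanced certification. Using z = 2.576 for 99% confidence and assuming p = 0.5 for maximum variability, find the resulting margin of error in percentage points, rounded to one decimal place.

3.8

SE(p̂) = √[p(1−p)/n] = √[0.2500/1168] = 0.01463.
E = z × SE = 2.576 × 0.01463 = 0.03769, or 3.8 percentage points.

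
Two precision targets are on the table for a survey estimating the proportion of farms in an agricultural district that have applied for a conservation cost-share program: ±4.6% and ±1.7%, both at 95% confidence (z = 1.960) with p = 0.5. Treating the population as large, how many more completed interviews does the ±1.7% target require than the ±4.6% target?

At ±4.6%: n = 1.960² × 0.2500 / 0.046² ≈ 453.88 → 454.
At ±1.7%: n = 1.960² × 0.2500 / 0.017² ≈ 3323.18 → 3324.
Additional respondents: 3324 − 454 = 2870.

2870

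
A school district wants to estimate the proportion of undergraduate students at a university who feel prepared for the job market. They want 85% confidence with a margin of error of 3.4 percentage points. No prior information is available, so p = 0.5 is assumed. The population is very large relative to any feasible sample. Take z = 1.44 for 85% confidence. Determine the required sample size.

449

With p = 0.5, p(1−p) = 0.25.
n = z²·p(1−p)/E² = 1.44² × 0.2500 / 0.034² = 2.0736 × 0.2500 / 0.001156 ≈ 448.44.
Rounding up gives n = 449.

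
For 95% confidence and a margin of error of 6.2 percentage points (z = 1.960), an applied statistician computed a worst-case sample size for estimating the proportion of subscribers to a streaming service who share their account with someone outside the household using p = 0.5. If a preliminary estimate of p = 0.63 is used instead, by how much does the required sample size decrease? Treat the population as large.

17

Conservative (p = 0.5): n = 1.960² × 0.25 / 0.062² ≈ 249.84 → 250.
Using p = 0.63: p(1−p) = 0.2331, so n = 1.960² × 0.2331 / 0.062² ≈ 232.95 → 233.
Reduction: 250 − 233 = 17.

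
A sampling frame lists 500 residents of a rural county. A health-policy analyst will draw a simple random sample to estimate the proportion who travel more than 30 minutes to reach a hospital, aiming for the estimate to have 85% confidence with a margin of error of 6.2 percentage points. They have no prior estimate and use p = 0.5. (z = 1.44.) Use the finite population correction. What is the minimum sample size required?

107

Unadjusted: n₀ = 1.44² × 0.50 × 0.50 / 0.062² ≈ 134.86, so n₀ = 135.
Finite population correction with N = 500: n = n₀ / (1 + (n₀−1)/N) = 135 / (1 + 134/500) = 135 / 1.2680 ≈ 106.47.
Rounding up, n = 107.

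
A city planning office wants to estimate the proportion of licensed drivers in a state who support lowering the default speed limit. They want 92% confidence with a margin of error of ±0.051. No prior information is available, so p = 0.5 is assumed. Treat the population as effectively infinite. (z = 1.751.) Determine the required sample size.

With p = 0.5, p(1−p) = 0.25.
n = z²·p(1−p)/E² = 1.751² × 0.2500 / 0.051² = 3.0660 × 0.2500 / 0.002601 ≈ 294.69.
Rounding up gives n = 295.

295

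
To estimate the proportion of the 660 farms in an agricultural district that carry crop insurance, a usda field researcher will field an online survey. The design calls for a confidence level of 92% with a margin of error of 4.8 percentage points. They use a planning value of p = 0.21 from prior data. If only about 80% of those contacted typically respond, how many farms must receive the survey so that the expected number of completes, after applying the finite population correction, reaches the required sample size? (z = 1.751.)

208

Completed interviews needed (unadjusted): n₀ = 1.751² × 0.1659 / 0.048² ≈ 220.77 → 221.
FPC for N = 660: n = 221 / (1 + 220/660) = 221 / 1.3333 ≈ 165.75 → 166.
At an 80% response rate, contacts needed = 166 / 0.80 ≈ 207.50 → 208.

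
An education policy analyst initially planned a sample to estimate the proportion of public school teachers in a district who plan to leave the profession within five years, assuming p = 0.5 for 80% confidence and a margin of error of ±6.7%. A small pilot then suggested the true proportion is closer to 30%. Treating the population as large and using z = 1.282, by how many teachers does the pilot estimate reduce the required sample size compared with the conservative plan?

Conservative (p = 0.5): n = 1.282² × 0.25 / 0.067² ≈ 91.53 → 92.
Using p = 0.30: p(1−p) = 0.2100, so n = 1.282² × 0.2100 / 0.067² ≈ 76.89 → 77.
Reduction: 92 − 77 = 15.

15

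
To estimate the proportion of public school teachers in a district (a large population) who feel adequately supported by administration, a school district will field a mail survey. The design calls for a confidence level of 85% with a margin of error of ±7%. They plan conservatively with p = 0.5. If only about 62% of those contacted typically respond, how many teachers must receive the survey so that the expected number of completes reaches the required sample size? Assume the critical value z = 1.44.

171

Completed interviews needed: n₀ = 1.44² × 0.2500 / 0.070² ≈ 105.80 → 106.
At a 62% response rate, contacts needed = 106 / 0.62 ≈ 170.97 → 171.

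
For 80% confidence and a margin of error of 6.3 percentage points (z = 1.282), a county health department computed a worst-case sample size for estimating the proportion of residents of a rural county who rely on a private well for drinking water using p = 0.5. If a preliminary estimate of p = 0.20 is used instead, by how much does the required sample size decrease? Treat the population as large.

Conservative (p = 0.5): n = 1.282² × 0.25 / 0.063² ≈ 103.52 → 104.
Using p = 0.20: p(1−p) = 0.1600, so n = 1.282² × 0.1600 / 0.063² ≈ 66.25 → 67.
Reduction: 104 − 67 = 37.

37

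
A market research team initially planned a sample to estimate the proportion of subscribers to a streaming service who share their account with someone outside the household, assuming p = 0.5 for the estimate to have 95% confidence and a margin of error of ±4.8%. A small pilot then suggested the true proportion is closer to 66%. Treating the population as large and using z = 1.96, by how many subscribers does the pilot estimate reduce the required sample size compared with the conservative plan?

42

Conservative (p = 0.5): n = 1.96² × 0.25 / 0.048² ≈ 416.84 → 417.
Using p = 0.66: p(1−p) = 0.2244, so n = 1.96² × 0.2244 / 0.048² ≈ 374.16 → 375.
Reduction: 417 − 375 = 42.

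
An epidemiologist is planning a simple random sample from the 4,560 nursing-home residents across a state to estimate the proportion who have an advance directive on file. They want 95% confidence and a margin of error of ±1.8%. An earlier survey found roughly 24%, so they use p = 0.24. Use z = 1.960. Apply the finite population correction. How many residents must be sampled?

Unadjusted: n₀ = 1.960² × 0.24 × 0.76 / 0.018² ≈ 2162.68, so n₀ = 2163.
Finite population correction with N = 4,560: n = n₀ / (1 + (n₀−1)/N) = 2163 / (1 + 2162/4560) = 2163 / 1.4741 ≈ 1467.31.
Rounding up, n = 1468.

1468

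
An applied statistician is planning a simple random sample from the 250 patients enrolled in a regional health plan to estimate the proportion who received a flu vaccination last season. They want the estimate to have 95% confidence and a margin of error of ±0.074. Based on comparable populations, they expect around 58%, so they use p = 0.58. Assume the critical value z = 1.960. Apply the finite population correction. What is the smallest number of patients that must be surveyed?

Unadjusted: n₀ = 1.960² × 0.58 × 0.42 / 0.074² ≈ 170.89, so n₀ = 171.
Finite population correction with N = 250: n = n₀ / (1 + (n₀−1)/N) = 171 / (1 + 170/250) = 171 / 1.6800 ≈ 101.79.
Rounding up, n = 102.

102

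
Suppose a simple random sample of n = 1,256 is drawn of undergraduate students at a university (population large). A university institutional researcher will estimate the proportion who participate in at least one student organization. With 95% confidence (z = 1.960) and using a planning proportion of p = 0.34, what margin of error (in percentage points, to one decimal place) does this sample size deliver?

SE(p̂) = √[p(1−p)/n] = √[0.2244/1256] = 0.01337.
E = z × SE = 1.960 × 0.01337 = 0.02620, or 2.6 percentage points.

2.6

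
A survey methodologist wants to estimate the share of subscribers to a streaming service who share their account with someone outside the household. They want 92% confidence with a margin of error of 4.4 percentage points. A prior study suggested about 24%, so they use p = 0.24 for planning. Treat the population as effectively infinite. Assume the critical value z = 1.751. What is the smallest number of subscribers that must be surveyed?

289

With p = 0.24, p(1−p) = 0.1824.
n = z²·p(1−p)/E² = 1.751² × 0.1824 / 0.044² = 3.0660 × 0.1824 / 0.001936 ≈ 288.86.
Rounding up gives n = 289.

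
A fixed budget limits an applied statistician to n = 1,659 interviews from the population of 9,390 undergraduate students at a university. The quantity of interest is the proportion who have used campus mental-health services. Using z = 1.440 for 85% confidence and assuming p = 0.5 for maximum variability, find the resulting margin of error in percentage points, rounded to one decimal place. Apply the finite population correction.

Finite-population factor: (N−n)/(N−1) = (9390−1659)/(9390−1) = 0.8234.
SE(p̂) = √[p(1−p)/n · (N−n)/(N−1)] = √[0.2500/1659 × 0.8234] = 0.01114.
E = z × SE = 1.440 × 0.01114 = 0.01604 ≈ 1.6 percentage points.

1.6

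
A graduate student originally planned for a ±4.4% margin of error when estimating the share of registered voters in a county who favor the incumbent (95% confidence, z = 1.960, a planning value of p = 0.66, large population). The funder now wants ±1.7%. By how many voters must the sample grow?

2537

At ±4.4%: n = 1.960² × 0.2244 / 0.044² ≈ 445.28 → 446.
At ±1.7%: n = 1.960² × 0.2244 / 0.017² ≈ 2982.89 → 2983.
Additional respondents: 2983 − 446 = 2537.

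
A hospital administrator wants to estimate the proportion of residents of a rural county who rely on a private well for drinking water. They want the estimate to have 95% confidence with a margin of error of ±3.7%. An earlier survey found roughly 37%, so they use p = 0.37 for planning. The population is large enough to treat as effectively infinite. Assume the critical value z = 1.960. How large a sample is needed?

With p = 0.37, p(1−p) = 0.2331.
n = z²·p(1−p)/E² = 1.960² × 0.2331 / 0.037² = 3.8416 × 0.2331 / 0.001369 ≈ 654.11.
Rounding up gives n = 655.

655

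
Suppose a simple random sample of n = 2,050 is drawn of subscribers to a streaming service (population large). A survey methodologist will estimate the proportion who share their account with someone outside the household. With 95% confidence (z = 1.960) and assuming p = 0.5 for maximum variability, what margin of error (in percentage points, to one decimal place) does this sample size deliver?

2.2

SE(p̂) = √[p(1−p)/n] = √[0.2500/2050] = 0.01104.
E = z × SE = 1.960 × 0.01104 = 0.02164, or 2.2 percentage points.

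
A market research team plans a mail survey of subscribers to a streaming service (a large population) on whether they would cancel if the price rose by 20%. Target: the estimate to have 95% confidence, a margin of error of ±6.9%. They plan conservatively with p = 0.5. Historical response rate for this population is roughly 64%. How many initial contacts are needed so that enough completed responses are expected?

For 95% confidence, z = 1.96.
Completed interviews needed: n₀ = 1.96² × 0.2500 / 0.069² ≈ 201.72 → 202.
At a 64% response rate, contacts needed = 202 / 0.64 ≈ 315.62 → 316.

316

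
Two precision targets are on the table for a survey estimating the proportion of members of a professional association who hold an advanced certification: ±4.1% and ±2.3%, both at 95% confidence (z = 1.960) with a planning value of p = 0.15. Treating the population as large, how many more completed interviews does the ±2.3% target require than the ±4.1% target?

634

At ±4.1%: n = 1.960² × 0.1275 / 0.041² ≈ 291.38 → 292.
At ±2.3%: n = 1.960² × 0.1275 / 0.023² ≈ 925.91 → 926.
Additional respondents: 926 − 292 = 634.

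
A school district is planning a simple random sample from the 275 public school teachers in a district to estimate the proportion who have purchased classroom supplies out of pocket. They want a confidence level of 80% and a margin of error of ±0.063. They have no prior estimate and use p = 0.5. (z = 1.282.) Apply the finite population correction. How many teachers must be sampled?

Unadjusted: n₀ = 1.282² × 0.50 × 0.50 / 0.063² ≈ 103.52, so n₀ = 104.
Finite population correction with N = 275: n = n₀ / (1 + (n₀−1)/N) = 104 / (1 + 103/275) = 104 / 1.3745 ≈ 75.66.
Rounding up, n = 76.

76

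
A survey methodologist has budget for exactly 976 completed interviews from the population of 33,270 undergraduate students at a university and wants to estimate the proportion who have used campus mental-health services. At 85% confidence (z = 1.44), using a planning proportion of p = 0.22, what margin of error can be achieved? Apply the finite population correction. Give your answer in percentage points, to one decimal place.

Finite-population factor: (N−n)/(N−1) = (33270−976)/(33270−1) = 0.9707.
SE(p̂) = √[p(1−p)/n · (N−n)/(N−1)] = √[0.1716/976 × 0.9707] = 0.01306.
E = z × SE = 1.44 × 0.01306 = 0.01881 ≈ 1.9 percentage points.

1.9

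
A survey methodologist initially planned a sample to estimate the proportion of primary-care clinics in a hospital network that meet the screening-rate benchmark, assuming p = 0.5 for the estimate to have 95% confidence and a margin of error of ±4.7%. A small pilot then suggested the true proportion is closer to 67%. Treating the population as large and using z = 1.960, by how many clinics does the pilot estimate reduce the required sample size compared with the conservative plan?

50

Conservative (p = 0.5): n = 1.960² × 0.25 / 0.047² ≈ 434.77 → 435.
Using p = 0.67: p(1−p) = 0.2211, so n = 1.960² × 0.2211 / 0.047² ≈ 384.51 → 385.
Reduction: 435 − 385 = 50.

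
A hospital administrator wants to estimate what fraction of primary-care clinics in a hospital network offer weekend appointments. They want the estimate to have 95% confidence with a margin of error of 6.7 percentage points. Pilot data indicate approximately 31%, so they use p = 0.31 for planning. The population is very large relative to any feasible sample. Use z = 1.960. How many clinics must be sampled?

With p = 0.31, p(1−p) = 0.2139.
n = z²·p(1−p)/E² = 1.960² × 0.2139 / 0.067² = 3.8416 × 0.2139 / 0.004489 ≈ 183.05.
Rounding up gives n = 184.

184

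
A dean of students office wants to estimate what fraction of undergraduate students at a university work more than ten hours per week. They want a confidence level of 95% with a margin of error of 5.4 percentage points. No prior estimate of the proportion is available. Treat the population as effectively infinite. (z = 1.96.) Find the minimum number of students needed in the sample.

With no prior estimate, use p = 0.5, giving p(1−p) = 0.25.
n = z²·p(1−p)/E² = 1.96² × 0.2500 / 0.054² = 3.8416 × 0.2500 / 0.002916 ≈ 329.36.
Rounding up gives n = 330.

330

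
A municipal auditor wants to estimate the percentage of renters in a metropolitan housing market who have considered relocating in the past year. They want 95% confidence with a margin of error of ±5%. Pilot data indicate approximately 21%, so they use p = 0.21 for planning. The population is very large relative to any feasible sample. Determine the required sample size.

255

For 95% confidence, z = 1.96.
With p = 0.21, p(1−p) = 0.1659.
n = z²·p(1−p)/E² = 1.96² × 0.1659 / 0.050² = 3.8416 × 0.1659 / 0.002500 ≈ 254.93.
Rounding up gives n = 255.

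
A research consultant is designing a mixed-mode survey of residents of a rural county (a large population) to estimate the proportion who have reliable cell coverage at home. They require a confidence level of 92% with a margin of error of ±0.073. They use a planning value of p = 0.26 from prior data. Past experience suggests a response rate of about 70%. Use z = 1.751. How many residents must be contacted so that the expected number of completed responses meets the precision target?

159

Completed interviews needed: n₀ = 1.751² × 0.1924 / 0.073² ≈ 110.70 → 111.
At a 70% response rate, contacts needed = 111 / 0.70 ≈ 158.57 → 159.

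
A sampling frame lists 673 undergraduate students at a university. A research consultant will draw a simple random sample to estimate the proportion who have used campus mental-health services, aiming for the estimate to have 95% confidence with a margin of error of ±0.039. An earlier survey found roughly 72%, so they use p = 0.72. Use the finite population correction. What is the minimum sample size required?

For 95% confidence, z = 1.960.
Unadjusted: n₀ = 1.960² × 0.72 × 0.28 / 0.039² ≈ 509.18, so n₀ = 510.
Finite population correction with N = 673: n = n₀ / (1 + (n₀−1)/N) = 510 / (1 + 509/673) = 510 / 1.7563 ≈ 290.38.
Rounding up, n = 291.

291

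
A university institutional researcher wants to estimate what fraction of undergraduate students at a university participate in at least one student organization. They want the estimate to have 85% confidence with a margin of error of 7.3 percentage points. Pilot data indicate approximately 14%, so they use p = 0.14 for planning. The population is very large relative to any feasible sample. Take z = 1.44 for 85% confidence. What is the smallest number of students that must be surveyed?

With p = 0.14, p(1−p) = 0.1204.
n = z²·p(1−p)/E² = 1.44² × 0.1204 / 0.073² = 2.0736 × 0.1204 / 0.005329 ≈ 46.85.
Rounding up gives n = 47.

47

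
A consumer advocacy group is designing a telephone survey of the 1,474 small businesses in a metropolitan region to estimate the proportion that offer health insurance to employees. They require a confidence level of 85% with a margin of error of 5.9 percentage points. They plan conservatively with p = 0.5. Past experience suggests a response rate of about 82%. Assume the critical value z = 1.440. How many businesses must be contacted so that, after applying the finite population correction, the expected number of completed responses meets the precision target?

Completed interviews needed (unadjusted): n₀ = 1.440² × 0.2500 / 0.059² ≈ 148.92 → 149.
FPC for N = 1,474: n = 149 / (1 + 148/1474) = 149 / 1.1004 ≈ 135.40 → 136.
At an 82% response rate, contacts needed = 136 / 0.82 ≈ 165.85 → 166.

166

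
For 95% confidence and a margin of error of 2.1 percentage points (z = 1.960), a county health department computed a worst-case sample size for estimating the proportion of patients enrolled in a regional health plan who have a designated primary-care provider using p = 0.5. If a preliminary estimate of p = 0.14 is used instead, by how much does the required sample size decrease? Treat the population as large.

1129

Conservative (p = 0.5): n = 1.960² × 0.25 / 0.021² ≈ 2177.78 → 2178.
Using p = 0.14: p(1−p) = 0.1204, so n = 1.960² × 0.1204 / 0.021² ≈ 1048.82 → 1049.
Reduction: 2178 − 1049 = 1129.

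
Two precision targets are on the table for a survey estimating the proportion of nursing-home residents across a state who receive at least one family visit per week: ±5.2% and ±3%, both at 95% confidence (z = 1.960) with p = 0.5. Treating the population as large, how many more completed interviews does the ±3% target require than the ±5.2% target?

At ±5.2%: n = 1.960² × 0.2500 / 0.052² ≈ 355.18 → 356.
At ±3%: n = 1.960² × 0.2500 / 0.030² ≈ 1067.11 → 1068.
Additional respondents: 1068 − 356 = 712.

712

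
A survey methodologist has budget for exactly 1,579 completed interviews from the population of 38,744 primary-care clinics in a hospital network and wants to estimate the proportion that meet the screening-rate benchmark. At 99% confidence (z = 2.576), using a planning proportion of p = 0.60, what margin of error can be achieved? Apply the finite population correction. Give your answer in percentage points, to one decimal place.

3.1

Finite-population factor: (N−n)/(N−1) = (38744−1579)/(38744−1) = 0.9593.
SE(p̂) = √[p(1−p)/n · (N−n)/(N−1)] = √[0.2400/1579 × 0.9593] = 0.01207.
E = z × SE = 2.576 × 0.01207 = 0.03111 ≈ 3.1 percentage points.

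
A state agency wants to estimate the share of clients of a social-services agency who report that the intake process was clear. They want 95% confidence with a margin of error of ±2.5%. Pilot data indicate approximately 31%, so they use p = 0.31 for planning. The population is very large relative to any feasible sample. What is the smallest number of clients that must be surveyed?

For 95% confidence, z = 1.960.
With p = 0.31, p(1−p) = 0.2139.
n = z²·p(1−p)/E² = 1.960² × 0.2139 / 0.025² = 3.8416 × 0.2139 / 0.000625 ≈ 1314.75.
Rounding up gives n = 1315.

1315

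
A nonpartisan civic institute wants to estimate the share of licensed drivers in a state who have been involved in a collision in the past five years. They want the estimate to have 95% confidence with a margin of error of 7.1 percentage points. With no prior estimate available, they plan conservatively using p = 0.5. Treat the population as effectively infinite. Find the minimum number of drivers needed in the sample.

For 95% confidence, z = 1.960.
With p = 0.5, p(1−p) = 0.25.
n = z²·p(1−p)/E² = 1.960² × 0.2500 / 0.071² = 3.8416 × 0.2500 / 0.005041 ≈ 190.52.
Rounding up gives n = 191.

191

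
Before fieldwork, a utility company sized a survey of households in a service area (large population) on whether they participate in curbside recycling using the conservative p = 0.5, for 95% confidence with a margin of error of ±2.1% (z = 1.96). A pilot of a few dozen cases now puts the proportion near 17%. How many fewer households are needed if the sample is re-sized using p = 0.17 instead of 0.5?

Conservative (p = 0.5): n = 1.96² × 0.25 / 0.021² ≈ 2177.78 → 2178.
Using p = 0.17: p(1−p) = 0.1411, so n = 1.96² × 0.1411 / 0.021² ≈ 1229.14 → 1230.
Reduction: 2178 − 1230 = 948.

948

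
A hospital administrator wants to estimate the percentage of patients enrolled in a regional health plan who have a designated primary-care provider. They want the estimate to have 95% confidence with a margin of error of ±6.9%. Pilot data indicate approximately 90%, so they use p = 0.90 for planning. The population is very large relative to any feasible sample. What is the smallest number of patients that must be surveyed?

73

For 95% confidence, z = 1.960.
With p = 0.90, p(1−p) = 0.0900.
n = z²·p(1−p)/E² = 1.960² × 0.0900 / 0.069² = 3.8416 × 0.0900 / 0.004761 ≈ 72.62.
Rounding up gives n = 73.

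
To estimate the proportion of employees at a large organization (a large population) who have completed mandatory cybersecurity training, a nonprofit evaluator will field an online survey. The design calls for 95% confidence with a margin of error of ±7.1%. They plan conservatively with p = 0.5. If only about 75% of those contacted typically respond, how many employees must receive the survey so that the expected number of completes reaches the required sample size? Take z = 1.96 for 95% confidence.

255

Completed interviews needed: n₀ = 1.96² × 0.2500 / 0.071² ≈ 190.52 → 191.
At a 75% response rate, contacts needed = 191 / 0.75 ≈ 254.67 → 255.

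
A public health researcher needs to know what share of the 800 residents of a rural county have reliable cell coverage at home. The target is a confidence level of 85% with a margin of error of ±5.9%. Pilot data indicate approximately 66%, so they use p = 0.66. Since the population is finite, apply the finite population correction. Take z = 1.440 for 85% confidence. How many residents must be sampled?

Unadjusted: n₀ = 1.440² × 0.66 × 0.34 / 0.059² ≈ 133.67, so n₀ = 134.
Finite population correction with N = 800: n = n₀ / (1 + (n₀−1)/N) = 134 / (1 + 133/800) = 134 / 1.1663 ≈ 114.90.
Rounding up, n = 115.

115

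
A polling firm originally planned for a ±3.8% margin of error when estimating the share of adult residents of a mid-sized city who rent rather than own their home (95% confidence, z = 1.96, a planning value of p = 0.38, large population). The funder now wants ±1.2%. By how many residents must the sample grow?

5659

At ±3.8%: n = 1.96² × 0.2356 / 0.038² ≈ 626.79 → 627.
At ±1.2%: n = 1.96² × 0.2356 / 0.012² ≈ 6285.28 → 6286.
Additional respondents: 6286 − 627 = 5659.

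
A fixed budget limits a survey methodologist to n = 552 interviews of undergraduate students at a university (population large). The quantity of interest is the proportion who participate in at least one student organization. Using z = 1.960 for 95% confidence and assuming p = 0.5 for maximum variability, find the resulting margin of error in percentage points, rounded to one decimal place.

4.2

SE(p̂) = √[p(1−p)/n] = √[0.2500/552] = 0.02128.
E = z × SE = 1.960 × 0.02128 = 0.04171, or 4.2 percentage points.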